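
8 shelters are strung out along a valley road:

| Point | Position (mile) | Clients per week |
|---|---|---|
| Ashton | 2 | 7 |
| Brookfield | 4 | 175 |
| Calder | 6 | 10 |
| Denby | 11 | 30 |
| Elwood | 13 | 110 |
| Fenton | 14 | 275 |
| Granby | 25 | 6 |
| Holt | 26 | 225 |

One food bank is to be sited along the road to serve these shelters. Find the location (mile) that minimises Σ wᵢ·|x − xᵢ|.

x = 14

For a sum of weighted absolute distances on a line, the optimum is the weighted median (not the mean). Total weight W = 838; half-weight = 419.
Sort by position and accumulate weight:
  mile 2 (Ashton, w=7) → cum 7
  mile 4 (Brookfield, w=175) → cum 182
  mile 6 (Calder, w=10) → cum 192
  mile 11 (Denby, w=30) → cum 222
  mile 13 (Elwood, w=110) → cum 332
  mile 14 (Fenton, w=275) → cum 607  ≥ 419 → median here
  mile 25 (Granby, w=6) → cum 613
  mile 26 (Holt, w=225) → cum 838
Optimal location: mile 14.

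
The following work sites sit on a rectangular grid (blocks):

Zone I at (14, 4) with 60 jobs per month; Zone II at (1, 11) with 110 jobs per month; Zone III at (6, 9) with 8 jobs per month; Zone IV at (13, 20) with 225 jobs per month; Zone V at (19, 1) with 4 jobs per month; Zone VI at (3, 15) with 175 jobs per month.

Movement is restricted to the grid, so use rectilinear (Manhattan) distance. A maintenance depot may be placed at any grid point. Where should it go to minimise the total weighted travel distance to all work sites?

(6, 15)

Manhattan distance separates: Σwᵢ(|x−xᵢ|+|y−yᵢ|) = Σwᵢ|x−xᵢ| + Σwᵢ|y−yᵢ|, so x and y are optimised independently as 1-D weighted medians.
Total weight W = 582; half = 291.
x-coordinate, sorted with cumulative weight:
  x=1 (Zone II, w=110) cum 110
  x=3 (Zone VI, w=175) cum 285
  x=6 (Zone III, w=8) cum 293  ← median
  x=13 (Zone IV, w=225) cum 518
  x=14 (Zone I, w=60) cum 578
  x=19 (Zone V, w=4) cum 582
⇒ x* = 6
y-coordinate, sorted with cumulative weight:
  y=1 (Zone V, w=4) cum 4
  y=4 (Zone I, w=60) cum 64
  y=9 (Zone III, w=8) cum 72
  y=11 (Zone II, w=110) cum 182
  y=15 (Zone VI, w=175) cum 357  ← median
  y=20 (Zone IV, w=225) cum 582
⇒ y* = 15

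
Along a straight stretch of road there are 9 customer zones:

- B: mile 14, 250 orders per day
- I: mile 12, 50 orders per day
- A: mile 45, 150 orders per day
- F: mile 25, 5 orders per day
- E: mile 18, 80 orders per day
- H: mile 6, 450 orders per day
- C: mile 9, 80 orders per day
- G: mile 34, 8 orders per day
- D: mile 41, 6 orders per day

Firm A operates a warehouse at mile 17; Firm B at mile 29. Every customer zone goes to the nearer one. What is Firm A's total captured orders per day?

The indifferent point is the midpoint (17+29)/2 = 23; customer zones left of it (closer to Firm A at 17) go to Firm A, those right go to Firm B.
  H at 6 (w=450) → Firm A
  C at 9 (w=80) → Firm A
  I at 12 (w=50) → Firm A
  B at 14 (w=250) → Firm A
  E at 18 (w=80) → Firm A
  F at 25 (w=5) → Firm B
  G at 34 (w=8) → Firm B
  D at 41 (w=6) → Firm B
  A at 45 (w=150) → Firm B
Firm A captures 910; Firm B captures 169.

910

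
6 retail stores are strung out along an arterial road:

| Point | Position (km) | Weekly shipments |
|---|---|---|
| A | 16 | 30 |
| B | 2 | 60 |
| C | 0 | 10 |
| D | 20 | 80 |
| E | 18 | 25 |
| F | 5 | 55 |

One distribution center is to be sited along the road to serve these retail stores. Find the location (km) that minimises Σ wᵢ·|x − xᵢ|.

For a sum of weighted absolute distances on a line, the optimum is the weighted median (not the mean). Total weight W = 260; half-weight = 130.
Sort by position and accumulate weight:
  km 0 (C, w=10) → cum 10
  km 2 (B, w=60) → cum 70
  km 5 (F, w=55) → cum 125
  km 16 (A, w=30) → cum 155  ≥ 130 → median here
  km 18 (E, w=25) → cum 180
  km 20 (D, w=80) → cum 260
Optimal location: km 16.

x = 16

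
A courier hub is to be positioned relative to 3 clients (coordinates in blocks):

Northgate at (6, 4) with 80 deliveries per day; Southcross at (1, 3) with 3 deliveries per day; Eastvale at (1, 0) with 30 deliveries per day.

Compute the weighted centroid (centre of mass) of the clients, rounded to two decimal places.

The minimiser of Σwᵢ‖p−pᵢ‖² is the weighted centroid p* = (Σwᵢpᵢ)/(Σwᵢ).
Σwᵢ = 113.
Σwᵢxᵢ = 80·6 + 3·1 + 30·1 = 513.
Σwᵢyᵢ = 80·4 + 3·3 + 30·0 = 329.
x* = 513/113 = 4.54, y* = 329/113 = 2.91.

(4.54, 2.91)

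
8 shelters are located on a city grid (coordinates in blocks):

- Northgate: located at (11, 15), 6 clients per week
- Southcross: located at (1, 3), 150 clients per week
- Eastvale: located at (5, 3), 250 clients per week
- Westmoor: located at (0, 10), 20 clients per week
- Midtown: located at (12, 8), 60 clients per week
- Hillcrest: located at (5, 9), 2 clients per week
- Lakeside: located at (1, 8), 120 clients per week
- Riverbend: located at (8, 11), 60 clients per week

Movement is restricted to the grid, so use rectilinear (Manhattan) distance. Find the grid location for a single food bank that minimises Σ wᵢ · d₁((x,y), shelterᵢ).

(5, 3)

Manhattan distance separates: Σwᵢ(|x−xᵢ|+|y−yᵢ|) = Σwᵢ|x−xᵢ| + Σwᵢ|y−yᵢ|, so x and y are optimised independently as 1-D weighted medians.
Total weight W = 668; half = 334.
x-coordinate, sorted with cumulative weight:
  x=0 (Westmoor, w=20) cum 20
  x=1 (Southcross, w=150) cum 170
  x=1 (Lakeside, w=120) cum 290
  x=5 (Eastvale, w=250) cum 540  ← median
  x=5 (Hillcrest, w=2) cum 542
  x=8 (Riverbend, w=60) cum 602
  x=11 (Northgate, w=6) cum 608
  x=12 (Midtown, w=60) cum 668
⇒ x* = 5
y-coordinate, sorted with cumulative weight:
  y=3 (Southcross, w=150) cum 150
  y=3 (Eastvale, w=250) cum 400  ← median
  y=8 (Midtown, w=60) cum 460
  y=8 (Lakeside, w=120) cum 580
  y=9 (Hillcrest, w=2) cum 582
  y=10 (Westmoor, w=20) cum 602
  y=11 (Riverbend, w=60) cum 662
  y=15 (Northgate, w=6) cum 668
⇒ y* = 3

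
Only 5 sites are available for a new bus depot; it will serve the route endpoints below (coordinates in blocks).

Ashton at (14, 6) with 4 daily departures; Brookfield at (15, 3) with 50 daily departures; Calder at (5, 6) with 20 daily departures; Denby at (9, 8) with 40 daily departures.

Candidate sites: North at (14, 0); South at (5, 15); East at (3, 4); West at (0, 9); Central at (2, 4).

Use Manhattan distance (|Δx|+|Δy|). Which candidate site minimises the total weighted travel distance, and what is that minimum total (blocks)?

North, total 1044 blocks

Total weighted distance at each candidate:
  North (14, 0): total = 1044
  South (5, 15): total = 1792
  East (3, 4): total = 1182
  West (0, 9): total = 1678
  Central (2, 4): total = 1296
Minimum is at North with total 1044 blocks.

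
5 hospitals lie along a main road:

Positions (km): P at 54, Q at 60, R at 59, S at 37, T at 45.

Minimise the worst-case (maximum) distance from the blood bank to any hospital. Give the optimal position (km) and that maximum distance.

The 1-center on a line is the midpoint of the two extreme points: leftmost at 37, rightmost at 60.
Optimal location = (37 + 60)/2 = 48.5; maximum distance = (60 − 37)/2 = 11.5.

location 48.5, max distance 11.5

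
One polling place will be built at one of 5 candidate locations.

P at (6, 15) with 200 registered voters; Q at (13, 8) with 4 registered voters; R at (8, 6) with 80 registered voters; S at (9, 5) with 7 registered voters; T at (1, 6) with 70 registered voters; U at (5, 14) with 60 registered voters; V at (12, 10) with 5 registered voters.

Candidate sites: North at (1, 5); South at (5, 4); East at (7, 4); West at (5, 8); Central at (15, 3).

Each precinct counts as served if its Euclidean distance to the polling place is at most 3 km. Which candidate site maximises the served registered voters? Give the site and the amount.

East, covering 87

Coverage radius r = 3 km; a point is covered iff (Δx)²+(Δy)² ≤ 3² = 9.
  North (1, 5): covers {T} → 70
  South (5, 4): covers {none} → 0
  East (7, 4): covers {R, S} → 87
  West (5, 8): covers {none} → 0
  Central (15, 3): covers {none} → 0
Maximum coverage at East: 87 registered voters.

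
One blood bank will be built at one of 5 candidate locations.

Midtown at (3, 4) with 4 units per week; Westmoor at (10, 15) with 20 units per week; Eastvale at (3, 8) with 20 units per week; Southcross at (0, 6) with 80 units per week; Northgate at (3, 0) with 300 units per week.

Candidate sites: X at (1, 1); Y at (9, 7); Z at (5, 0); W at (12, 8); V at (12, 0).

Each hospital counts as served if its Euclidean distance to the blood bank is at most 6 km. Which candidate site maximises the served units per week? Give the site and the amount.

Coverage radius r = 6 km; a point is covered iff (Δx)²+(Δy)² ≤ 6² = 36.
  X (1, 1): covers {Midtown, Southcross, Northgate} → 384
  Y (9, 7): covers {none} → 0
  Z (5, 0): covers {Midtown, Northgate} → 304
  W (12, 8): covers {none} → 0
  V (12, 0): covers {none} → 0
Maximum coverage at X: 384 units per week.

X, covering 384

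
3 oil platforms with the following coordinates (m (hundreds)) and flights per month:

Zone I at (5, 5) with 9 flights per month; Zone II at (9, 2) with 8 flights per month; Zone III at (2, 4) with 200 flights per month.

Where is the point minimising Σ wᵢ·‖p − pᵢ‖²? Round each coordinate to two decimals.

The minimiser of Σwᵢ‖p−pᵢ‖² is the weighted centroid p* = (Σwᵢpᵢ)/(Σwᵢ).
Σwᵢ = 217.
Σwᵢxᵢ = 9·5 + 8·9 + 200·2 = 517.
Σwᵢyᵢ = 9·5 + 8·2 + 200·4 = 861.
x* = 517/217 = 2.38, y* = 861/217 = 3.97.

(2.38, 3.97)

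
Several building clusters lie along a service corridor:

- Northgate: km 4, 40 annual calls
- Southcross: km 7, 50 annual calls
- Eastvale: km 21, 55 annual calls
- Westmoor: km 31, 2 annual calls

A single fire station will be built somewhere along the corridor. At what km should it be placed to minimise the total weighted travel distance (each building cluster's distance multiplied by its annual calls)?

For a sum of weighted absolute distances on a line, the optimum is the weighted median (not the mean). Total weight W = 147; half-weight = 73.5.
Sort by position and accumulate weight:
  km 4 (Northgate, w=40) → cum 40
  km 7 (Southcross, w=50) → cum 90  ≥ 73.5 → median here
  km 21 (Eastvale, w=55) → cum 145
  km 31 (Westmoor, w=2) → cum 147
Optimal location: km 7.

x = 7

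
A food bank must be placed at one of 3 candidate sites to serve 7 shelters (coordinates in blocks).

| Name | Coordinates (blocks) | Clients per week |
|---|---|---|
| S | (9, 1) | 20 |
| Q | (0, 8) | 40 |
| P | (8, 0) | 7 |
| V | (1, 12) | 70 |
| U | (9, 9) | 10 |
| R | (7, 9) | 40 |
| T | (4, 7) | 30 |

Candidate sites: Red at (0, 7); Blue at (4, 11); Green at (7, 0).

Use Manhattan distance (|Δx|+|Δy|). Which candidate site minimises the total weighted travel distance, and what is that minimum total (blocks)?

Total weighted distance at each candidate:
  Red (0, 7): total = 1455
  Blue (4, 11): total = 1355
  Green (7, 0): total = 2697
Minimum is at Blue with total 1355 blocks.

Blue, total 1355 blocks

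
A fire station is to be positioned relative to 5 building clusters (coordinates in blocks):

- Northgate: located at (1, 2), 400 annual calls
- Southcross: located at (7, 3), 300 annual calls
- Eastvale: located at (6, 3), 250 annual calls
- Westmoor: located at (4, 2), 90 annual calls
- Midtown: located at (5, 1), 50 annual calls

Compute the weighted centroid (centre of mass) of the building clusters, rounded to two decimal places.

The minimiser of Σwᵢ‖p−pᵢ‖² is the weighted centroid p* = (Σwᵢpᵢ)/(Σwᵢ).
Σwᵢ = 1090.
Σwᵢxᵢ = 400·1 + 300·7 + 250·6 + 90·4 + 50·5 = 4610.
Σwᵢyᵢ = 400·2 + 300·3 + 250·3 + 90·2 + 50·1 = 2680.
x* = 4610/1090 = 4.23, y* = 2680/1090 = 2.46.

(4.23, 2.46)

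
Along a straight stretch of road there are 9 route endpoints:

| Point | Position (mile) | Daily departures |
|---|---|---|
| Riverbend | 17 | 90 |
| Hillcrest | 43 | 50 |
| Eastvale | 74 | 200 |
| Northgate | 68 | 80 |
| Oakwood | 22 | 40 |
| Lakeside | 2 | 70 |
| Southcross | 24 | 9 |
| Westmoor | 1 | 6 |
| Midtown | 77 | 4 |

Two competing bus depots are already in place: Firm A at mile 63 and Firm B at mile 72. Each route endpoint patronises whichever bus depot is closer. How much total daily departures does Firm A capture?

265

The indifferent point is the midpoint (63+72)/2 = 67.5; route endpoints left of it (closer to Firm A at 63) go to Firm A, those right go to Firm B.
  Westmoor at 1 (w=6) → Firm A
  Lakeside at 2 (w=70) → Firm A
  Riverbend at 17 (w=90) → Firm A
  Oakwood at 22 (w=40) → Firm A
  Southcross at 24 (w=9) → Firm A
  Hillcrest at 43 (w=50) → Firm A
  Northgate at 68 (w=80) → Firm B
  Eastvale at 74 (w=200) → Firm B
  Midtown at 77 (w=4) → Firm B
Firm A captures 265; Firm B captures 284.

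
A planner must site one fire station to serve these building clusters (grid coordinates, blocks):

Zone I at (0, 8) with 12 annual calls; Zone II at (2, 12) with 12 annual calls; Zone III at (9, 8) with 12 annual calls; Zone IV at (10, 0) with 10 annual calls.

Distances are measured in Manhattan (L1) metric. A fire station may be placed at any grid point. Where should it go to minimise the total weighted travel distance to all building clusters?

Manhattan distance separates: Σwᵢ(|x−xᵢ|+|y−yᵢ|) = Σwᵢ|x−xᵢ| + Σwᵢ|y−yᵢ|, so x and y are optimised independently as 1-D weighted medians.
Total weight W = 46; half = 23.
x-coordinate, sorted with cumulative weight:
  x=0 (Zone I, w=12) cum 12
  x=2 (Zone II, w=12) cum 24  ← median
  x=9 (Zone III, w=12) cum 36
  x=10 (Zone IV, w=10) cum 46
⇒ x* = 2
y-coordinate, sorted with cumulative weight:
  y=0 (Zone IV, w=10) cum 10
  y=8 (Zone I, w=12) cum 22
  y=8 (Zone III, w=12) cum 34  ← median
  y=12 (Zone II, w=12) cum 46
⇒ y* = 8

(2, 8)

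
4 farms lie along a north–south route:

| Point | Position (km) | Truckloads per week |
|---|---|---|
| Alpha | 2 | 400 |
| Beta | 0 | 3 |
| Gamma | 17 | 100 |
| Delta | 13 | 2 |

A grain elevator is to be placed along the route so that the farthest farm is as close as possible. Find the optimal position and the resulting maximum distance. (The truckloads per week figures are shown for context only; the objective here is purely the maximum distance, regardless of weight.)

The 1-center on a line is the midpoint of the two extreme points: leftmost at 0, rightmost at 17.
Optimal location = (0 + 17)/2 = 8.5; maximum distance = (17 − 0)/2 = 8.5.

location 8.5, max distance 8.5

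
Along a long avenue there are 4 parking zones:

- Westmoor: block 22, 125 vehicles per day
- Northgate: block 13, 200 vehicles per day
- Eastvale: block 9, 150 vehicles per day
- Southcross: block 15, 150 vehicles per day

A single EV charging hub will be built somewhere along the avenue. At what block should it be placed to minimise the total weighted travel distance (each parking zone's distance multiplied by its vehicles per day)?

For a sum of weighted absolute distances on a line, the optimum is the weighted median (not the mean). Total weight W = 625; half-weight = 312.5.
Sort by position and accumulate weight:
  block 9 (Eastvale, w=150) → cum 150
  block 13 (Northgate, w=200) → cum 350  ≥ 312.5 → median here
  block 15 (Southcross, w=150) → cum 500
  block 22 (Westmoor, w=125) → cum 625
Optimal location: block 13.

x = 13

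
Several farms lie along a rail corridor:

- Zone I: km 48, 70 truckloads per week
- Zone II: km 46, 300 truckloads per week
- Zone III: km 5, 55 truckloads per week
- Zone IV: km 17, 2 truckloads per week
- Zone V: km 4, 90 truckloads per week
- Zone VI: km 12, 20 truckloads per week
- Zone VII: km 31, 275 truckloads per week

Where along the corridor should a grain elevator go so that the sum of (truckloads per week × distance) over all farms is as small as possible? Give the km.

For a sum of weighted absolute distances on a line, the optimum is the weighted median (not the mean). Total weight W = 812; half-weight = 406.
Sort by position and accumulate weight:
  km 4 (Zone V, w=90) → cum 90
  km 5 (Zone III, w=55) → cum 145
  km 12 (Zone VI, w=20) → cum 165
  km 17 (Zone IV, w=2) → cum 167
  km 31 (Zone VII, w=275) → cum 442  ≥ 406 → median here
  km 46 (Zone II, w=300) → cum 742
  km 48 (Zone I, w=70) → cum 812
Optimal location: km 31.

x = 31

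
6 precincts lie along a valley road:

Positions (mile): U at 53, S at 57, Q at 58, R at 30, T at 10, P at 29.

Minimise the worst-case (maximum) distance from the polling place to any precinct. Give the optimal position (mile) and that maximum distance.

The 1-center on a line is the midpoint of the two extreme points: leftmost at 10, rightmost at 58.
Optimal location = (10 + 58)/2 = 34; maximum distance = (58 − 10)/2 = 24.

location 34, max distance 24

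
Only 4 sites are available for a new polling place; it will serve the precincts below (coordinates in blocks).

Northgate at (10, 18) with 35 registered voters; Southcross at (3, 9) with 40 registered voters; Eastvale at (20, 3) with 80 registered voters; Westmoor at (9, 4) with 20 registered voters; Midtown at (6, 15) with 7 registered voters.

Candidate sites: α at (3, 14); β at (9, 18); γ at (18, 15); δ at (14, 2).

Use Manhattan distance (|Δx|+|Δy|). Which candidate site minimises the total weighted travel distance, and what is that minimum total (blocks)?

δ, total 2267 blocks

Total weighted distance at each candidate:
  α (3, 14): total = 3173
  β (9, 18): total = 3037
  γ (18, 15): total = 2829
  δ (14, 2): total = 2267
Minimum is at δ with total 2267 blocks.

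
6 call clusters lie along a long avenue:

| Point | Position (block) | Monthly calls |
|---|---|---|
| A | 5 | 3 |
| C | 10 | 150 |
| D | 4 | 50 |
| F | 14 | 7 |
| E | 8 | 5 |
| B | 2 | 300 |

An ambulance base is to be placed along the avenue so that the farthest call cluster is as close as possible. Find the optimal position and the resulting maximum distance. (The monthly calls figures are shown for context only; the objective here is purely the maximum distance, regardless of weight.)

The 1-center on a line is the midpoint of the two extreme points: leftmost at 2, rightmost at 14.
Optimal location = (2 + 14)/2 = 8; maximum distance = (14 − 2)/2 = 6.

location 8, max distance 6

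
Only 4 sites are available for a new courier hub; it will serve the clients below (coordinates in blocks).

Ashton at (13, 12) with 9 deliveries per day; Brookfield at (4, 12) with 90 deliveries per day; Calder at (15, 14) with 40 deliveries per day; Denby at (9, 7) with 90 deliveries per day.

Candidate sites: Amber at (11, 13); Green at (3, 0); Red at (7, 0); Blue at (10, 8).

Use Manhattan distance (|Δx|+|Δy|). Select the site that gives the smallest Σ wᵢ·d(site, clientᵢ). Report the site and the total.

Blue, total 1583 blocks

Total weighted distance at each candidate:
  Amber (11, 13): total = 1667
  Green (3, 0): total = 3578
  Red (7, 0): total = 3202
  Blue (10, 8): total = 1583
Minimum is at Blue with total 1583 blocks.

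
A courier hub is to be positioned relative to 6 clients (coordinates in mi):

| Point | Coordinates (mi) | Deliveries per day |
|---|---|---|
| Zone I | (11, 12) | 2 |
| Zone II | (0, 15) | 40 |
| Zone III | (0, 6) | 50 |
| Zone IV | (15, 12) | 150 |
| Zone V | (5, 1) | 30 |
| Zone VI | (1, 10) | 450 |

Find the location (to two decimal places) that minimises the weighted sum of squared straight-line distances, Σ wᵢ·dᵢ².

(3.98, 10.05)

The minimiser of Σwᵢ‖p−pᵢ‖² is the weighted centroid p* = (Σwᵢpᵢ)/(Σwᵢ).
Σwᵢ = 722.
Σwᵢxᵢ = 2·11 + 40·0 + 50·0 + 150·15 + 30·5 + 450·1 = 2872.
Σwᵢyᵢ = 2·12 + 40·15 + 50·6 + 150·12 + 30·1 + 450·10 = 7254.
x* = 2872/722 = 3.98, y* = 7254/722 = 10.05.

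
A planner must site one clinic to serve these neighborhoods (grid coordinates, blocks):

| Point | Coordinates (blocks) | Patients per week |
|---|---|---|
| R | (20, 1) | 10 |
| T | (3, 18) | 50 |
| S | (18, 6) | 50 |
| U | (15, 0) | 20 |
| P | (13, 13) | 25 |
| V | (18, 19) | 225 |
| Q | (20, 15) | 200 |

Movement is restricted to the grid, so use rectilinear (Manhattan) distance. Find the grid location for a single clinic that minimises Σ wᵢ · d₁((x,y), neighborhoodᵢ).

Manhattan distance separates: Σwᵢ(|x−xᵢ|+|y−yᵢ|) = Σwᵢ|x−xᵢ| + Σwᵢ|y−yᵢ|, so x and y are optimised independently as 1-D weighted medians.
Total weight W = 580; half = 290.
x-coordinate, sorted with cumulative weight:
  x=3 (T, w=50) cum 50
  x=13 (P, w=25) cum 75
  x=15 (U, w=20) cum 95
  x=18 (S, w=50) cum 145
  x=18 (V, w=225) cum 370  ← median
  x=20 (R, w=10) cum 380
  x=20 (Q, w=200) cum 580
⇒ x* = 18
y-coordinate, sorted with cumulative weight:
  y=0 (U, w=20) cum 20
  y=1 (R, w=10) cum 30
  y=6 (S, w=50) cum 80
  y=13 (P, w=25) cum 105
  y=15 (Q, w=200) cum 305  ← median
  y=18 (T, w=50) cum 355
  y=19 (V, w=225) cum 580
⇒ y* = 15

(18, 15)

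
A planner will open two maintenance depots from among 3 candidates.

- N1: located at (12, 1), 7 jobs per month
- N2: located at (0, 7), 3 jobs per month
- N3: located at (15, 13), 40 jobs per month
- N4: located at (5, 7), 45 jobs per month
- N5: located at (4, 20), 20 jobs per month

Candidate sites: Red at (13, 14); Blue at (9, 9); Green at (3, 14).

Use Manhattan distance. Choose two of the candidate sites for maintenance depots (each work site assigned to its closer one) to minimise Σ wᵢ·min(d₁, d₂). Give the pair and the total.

Evaluate every pair (each demand assigned to the nearer of the two):
  {Red, Green}: total = 793
  {Red, Blue}: total = 800
  {Blue, Green}: total = 917
Best pair: {Red, Green} with total 793.

{Red, Green}, total 793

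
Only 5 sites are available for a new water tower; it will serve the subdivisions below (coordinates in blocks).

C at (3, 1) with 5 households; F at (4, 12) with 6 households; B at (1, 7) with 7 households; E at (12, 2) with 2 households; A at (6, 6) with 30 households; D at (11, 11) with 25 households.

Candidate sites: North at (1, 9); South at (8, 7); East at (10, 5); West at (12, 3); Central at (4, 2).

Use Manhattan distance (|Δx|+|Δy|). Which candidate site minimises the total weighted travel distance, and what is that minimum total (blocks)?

South, total 441 blocks

Total weighted distance at each candidate:
  North (1, 9): total = 676
  South (8, 7): total = 441
  East (10, 5): total = 545
  West (12, 3): total = 759
  Central (4, 2): total = 722
Minimum is at South with total 441 blocks.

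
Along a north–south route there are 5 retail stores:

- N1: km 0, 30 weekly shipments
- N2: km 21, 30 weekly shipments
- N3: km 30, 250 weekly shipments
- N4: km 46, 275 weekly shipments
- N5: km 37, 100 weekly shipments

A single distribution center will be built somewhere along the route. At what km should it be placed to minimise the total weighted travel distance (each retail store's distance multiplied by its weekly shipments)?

x = 37

For a sum of weighted absolute distances on a line, the optimum is the weighted median (not the mean). Total weight W = 685; half-weight = 342.5.
Sort by position and accumulate weight:
  km 0 (N1, w=30) → cum 30
  km 21 (N2, w=30) → cum 60
  km 30 (N3, w=250) → cum 310
  km 37 (N5, w=100) → cum 410  ≥ 342.5 → median here
  km 46 (N4, w=275) → cum 685
Optimal location: km 37.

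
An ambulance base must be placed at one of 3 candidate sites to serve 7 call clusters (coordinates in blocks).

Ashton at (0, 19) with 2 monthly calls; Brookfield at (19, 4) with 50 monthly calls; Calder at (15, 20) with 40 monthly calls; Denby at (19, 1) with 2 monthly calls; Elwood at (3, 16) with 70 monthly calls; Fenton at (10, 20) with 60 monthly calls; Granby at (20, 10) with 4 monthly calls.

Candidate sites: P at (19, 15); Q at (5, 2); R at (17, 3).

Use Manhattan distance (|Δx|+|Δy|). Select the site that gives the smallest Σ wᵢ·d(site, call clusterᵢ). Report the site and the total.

Total weighted distance at each candidate:
  P (19, 15): total = 3038
  Q (5, 2): total = 4586
  R (17, 3): total = 4354
Minimum is at P with total 3038 blocks.

P, total 3038 blocks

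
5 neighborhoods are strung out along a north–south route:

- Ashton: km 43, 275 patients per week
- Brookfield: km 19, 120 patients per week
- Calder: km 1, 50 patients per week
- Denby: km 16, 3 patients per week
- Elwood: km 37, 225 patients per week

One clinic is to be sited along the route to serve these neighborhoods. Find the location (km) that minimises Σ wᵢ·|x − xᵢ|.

For a sum of weighted absolute distances on a line, the optimum is the weighted median (not the mean). Total weight W = 673; half-weight = 336.5.
Sort by position and accumulate weight:
  km 1 (Calder, w=50) → cum 50
  km 16 (Denby, w=3) → cum 53
  km 19 (Brookfield, w=120) → cum 173
  km 37 (Elwood, w=225) → cum 398  ≥ 336.5 → median here
  km 43 (Ashton, w=275) → cum 673
Optimal location: km 37.

x = 37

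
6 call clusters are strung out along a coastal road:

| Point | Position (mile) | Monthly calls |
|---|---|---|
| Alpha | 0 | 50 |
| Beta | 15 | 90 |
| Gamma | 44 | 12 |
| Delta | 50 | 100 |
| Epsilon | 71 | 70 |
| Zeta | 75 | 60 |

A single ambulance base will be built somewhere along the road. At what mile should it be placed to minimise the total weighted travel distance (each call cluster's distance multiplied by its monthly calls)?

For a sum of weighted absolute distances on a line, the optimum is the weighted median (not the mean). Total weight W = 382; half-weight = 191.
Sort by position and accumulate weight:
  mile 0 (Alpha, w=50) → cum 50
  mile 15 (Beta, w=90) → cum 140
  mile 44 (Gamma, w=12) → cum 152
  mile 50 (Delta, w=100) → cum 252  ≥ 191 → median here
  mile 71 (Epsilon, w=70) → cum 322
  mile 75 (Zeta, w=60) → cum 382
Optimal location: mile 50.

x = 50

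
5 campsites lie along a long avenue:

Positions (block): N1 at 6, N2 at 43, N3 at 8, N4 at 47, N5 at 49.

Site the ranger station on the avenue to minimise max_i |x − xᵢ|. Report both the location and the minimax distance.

The 1-center on a line is the midpoint of the two extreme points: leftmost at 6, rightmost at 49.
Optimal location = (6 + 49)/2 = 27.5; maximum distance = (49 − 6)/2 = 21.5.

location 27.5, max distance 21.5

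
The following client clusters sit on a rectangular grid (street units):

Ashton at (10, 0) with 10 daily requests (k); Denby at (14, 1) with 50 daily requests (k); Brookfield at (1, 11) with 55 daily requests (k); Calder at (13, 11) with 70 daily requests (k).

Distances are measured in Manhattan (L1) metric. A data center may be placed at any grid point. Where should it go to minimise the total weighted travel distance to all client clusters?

Manhattan distance separates: Σwᵢ(|x−xᵢ|+|y−yᵢ|) = Σwᵢ|x−xᵢ| + Σwᵢ|y−yᵢ|, so x and y are optimised independently as 1-D weighted medians.
Total weight W = 185; half = 92.5.
x-coordinate, sorted with cumulative weight:
  x=1 (Brookfield, w=55) cum 55
  x=10 (Ashton, w=10) cum 65
  x=13 (Calder, w=70) cum 135  ← median
  x=14 (Denby, w=50) cum 185
⇒ x* = 13
y-coordinate, sorted with cumulative weight:
  y=0 (Ashton, w=10) cum 10
  y=1 (Denby, w=50) cum 60
  y=11 (Brookfield, w=55) cum 115  ← median
  y=11 (Calder, w=70) cum 185
⇒ y* = 11

(13, 11)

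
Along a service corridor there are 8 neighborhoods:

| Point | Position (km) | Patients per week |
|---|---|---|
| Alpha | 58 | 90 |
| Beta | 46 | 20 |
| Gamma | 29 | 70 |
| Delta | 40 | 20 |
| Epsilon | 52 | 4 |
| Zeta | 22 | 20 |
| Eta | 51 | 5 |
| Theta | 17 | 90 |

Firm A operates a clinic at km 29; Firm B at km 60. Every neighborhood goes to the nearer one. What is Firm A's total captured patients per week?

The indifferent point is the midpoint (29+60)/2 = 44.5; neighborhoods left of it (closer to Firm A at 29) go to Firm A, those right go to Firm B.
  Theta at 17 (w=90) → Firm A
  Zeta at 22 (w=20) → Firm A
  Gamma at 29 (w=70) → Firm A
  Delta at 40 (w=20) → Firm A
  Beta at 46 (w=20) → Firm B
  Eta at 51 (w=5) → Firm B
  Epsilon at 52 (w=4) → Firm B
  Alpha at 58 (w=90) → Firm B
Firm A captures 200; Firm B captures 119.

200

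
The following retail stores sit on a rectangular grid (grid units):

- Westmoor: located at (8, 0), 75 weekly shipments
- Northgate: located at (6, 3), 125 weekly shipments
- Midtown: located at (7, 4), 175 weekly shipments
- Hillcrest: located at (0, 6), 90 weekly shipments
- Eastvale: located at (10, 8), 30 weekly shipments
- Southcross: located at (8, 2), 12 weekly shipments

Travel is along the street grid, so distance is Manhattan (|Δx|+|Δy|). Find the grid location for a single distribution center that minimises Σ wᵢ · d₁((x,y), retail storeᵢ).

Manhattan distance separates: Σwᵢ(|x−xᵢ|+|y−yᵢ|) = Σwᵢ|x−xᵢ| + Σwᵢ|y−yᵢ|, so x and y are optimised independently as 1-D weighted medians.
Total weight W = 507; half = 253.5.
x-coordinate, sorted with cumulative weight:
  x=0 (Hillcrest, w=90) cum 90
  x=6 (Northgate, w=125) cum 215
  x=7 (Midtown, w=175) cum 390  ← median
  x=8 (Westmoor, w=75) cum 465
  x=8 (Southcross, w=12) cum 477
  x=10 (Eastvale, w=30) cum 507
⇒ x* = 7
y-coordinate, sorted with cumulative weight:
  y=0 (Westmoor, w=75) cum 75
  y=2 (Southcross, w=12) cum 87
  y=3 (Northgate, w=125) cum 212
  y=4 (Midtown, w=175) cum 387  ← median
  y=6 (Hillcrest, w=90) cum 477
  y=8 (Eastvale, w=30) cum 507
⇒ y* = 4

(7, 4)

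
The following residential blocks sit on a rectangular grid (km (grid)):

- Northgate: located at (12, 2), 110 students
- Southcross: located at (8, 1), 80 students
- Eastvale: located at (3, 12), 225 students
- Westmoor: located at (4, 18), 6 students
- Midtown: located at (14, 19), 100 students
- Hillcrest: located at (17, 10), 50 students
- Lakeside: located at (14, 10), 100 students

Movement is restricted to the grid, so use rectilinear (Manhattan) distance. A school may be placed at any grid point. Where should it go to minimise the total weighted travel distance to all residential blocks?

(12, 10)

Manhattan distance separates: Σwᵢ(|x−xᵢ|+|y−yᵢ|) = Σwᵢ|x−xᵢ| + Σwᵢ|y−yᵢ|, so x and y are optimised independently as 1-D weighted medians.
Total weight W = 671; half = 335.5.
x-coordinate, sorted with cumulative weight:
  x=3 (Eastvale, w=225) cum 225
  x=4 (Westmoor, w=6) cum 231
  x=8 (Southcross, w=80) cum 311
  x=12 (Northgate, w=110) cum 421  ← median
  x=14 (Midtown, w=100) cum 521
  x=14 (Lakeside, w=100) cum 621
  x=17 (Hillcrest, w=50) cum 671
⇒ x* = 12
y-coordinate, sorted with cumulative weight:
  y=1 (Southcross, w=80) cum 80
  y=2 (Northgate, w=110) cum 190
  y=10 (Hillcrest, w=50) cum 240
  y=10 (Lakeside, w=100) cum 340  ← median
  y=12 (Eastvale, w=225) cum 565
  y=18 (Westmoor, w=6) cum 571
  y=19 (Midtown, w=100) cum 671
⇒ y* = 10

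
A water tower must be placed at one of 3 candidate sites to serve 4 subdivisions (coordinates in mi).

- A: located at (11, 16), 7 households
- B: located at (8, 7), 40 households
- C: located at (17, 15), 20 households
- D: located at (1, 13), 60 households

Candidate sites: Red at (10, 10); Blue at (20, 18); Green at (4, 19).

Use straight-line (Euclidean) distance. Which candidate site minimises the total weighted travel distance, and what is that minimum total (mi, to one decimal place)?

Red, total 928.1 mi

Total weighted distance at each candidate:
  Red (10, 10): total = 928.1
  Blue (20, 18): total = 1979.4
  Green (4, 19): total = 1233.8
Minimum is at Red with total 928.1 mi.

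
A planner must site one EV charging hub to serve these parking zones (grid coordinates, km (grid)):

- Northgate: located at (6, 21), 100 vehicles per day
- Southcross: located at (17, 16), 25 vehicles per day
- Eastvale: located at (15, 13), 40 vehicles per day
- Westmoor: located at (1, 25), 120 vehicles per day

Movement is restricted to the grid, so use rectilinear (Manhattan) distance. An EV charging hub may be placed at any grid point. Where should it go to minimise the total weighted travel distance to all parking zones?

Manhattan distance separates: Σwᵢ(|x−xᵢ|+|y−yᵢ|) = Σwᵢ|x−xᵢ| + Σwᵢ|y−yᵢ|, so x and y are optimised independently as 1-D weighted medians.
Total weight W = 285; half = 142.5.
x-coordinate, sorted with cumulative weight:
  x=1 (Westmoor, w=120) cum 120
  x=6 (Northgate, w=100) cum 220  ← median
  x=15 (Eastvale, w=40) cum 260
  x=17 (Southcross, w=25) cum 285
⇒ x* = 6
y-coordinate, sorted with cumulative weight:
  y=13 (Eastvale, w=40) cum 40
  y=16 (Southcross, w=25) cum 65
  y=21 (Northgate, w=100) cum 165  ← median
  y=25 (Westmoor, w=120) cum 285
⇒ y* = 21

(6, 21)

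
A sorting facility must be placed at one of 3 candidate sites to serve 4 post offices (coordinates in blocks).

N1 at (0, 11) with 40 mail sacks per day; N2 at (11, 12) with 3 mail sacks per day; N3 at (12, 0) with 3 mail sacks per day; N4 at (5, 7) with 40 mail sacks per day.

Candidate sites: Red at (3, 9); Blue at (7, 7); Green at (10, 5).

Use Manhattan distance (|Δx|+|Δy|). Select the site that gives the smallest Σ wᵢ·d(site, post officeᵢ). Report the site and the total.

Total weighted distance at each candidate:
  Red (3, 9): total = 447
  Blue (7, 7): total = 583
  Green (10, 5): total = 965
Minimum is at Red with total 447 blocks.

Red, total 447 blocks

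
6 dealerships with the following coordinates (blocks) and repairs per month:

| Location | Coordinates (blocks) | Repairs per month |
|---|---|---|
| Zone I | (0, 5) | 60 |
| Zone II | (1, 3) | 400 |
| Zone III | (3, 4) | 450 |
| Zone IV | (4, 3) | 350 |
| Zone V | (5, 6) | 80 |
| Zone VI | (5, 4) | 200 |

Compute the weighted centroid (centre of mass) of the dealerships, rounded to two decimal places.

(2.95, 3.66)

The minimiser of Σwᵢ‖p−pᵢ‖² is the weighted centroid p* = (Σwᵢpᵢ)/(Σwᵢ).
Σwᵢ = 1540.
Σwᵢxᵢ = 60·0 + 400·1 + 450·3 + 350·4 + 80·5 + 200·5 = 4550.
Σwᵢyᵢ = 60·5 + 400·3 + 450·4 + 350·3 + 80·6 + 200·4 = 5630.
x* = 4550/1540 = 2.95, y* = 5630/1540 = 3.66.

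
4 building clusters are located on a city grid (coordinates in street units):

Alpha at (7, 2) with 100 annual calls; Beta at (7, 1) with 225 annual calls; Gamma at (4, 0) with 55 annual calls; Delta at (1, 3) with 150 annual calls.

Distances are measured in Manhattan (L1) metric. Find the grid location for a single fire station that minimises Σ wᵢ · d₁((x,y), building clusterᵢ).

Manhattan distance separates: Σwᵢ(|x−xᵢ|+|y−yᵢ|) = Σwᵢ|x−xᵢ| + Σwᵢ|y−yᵢ|, so x and y are optimised independently as 1-D weighted medians.
Total weight W = 530; half = 265.
x-coordinate, sorted with cumulative weight:
  x=1 (Delta, w=150) cum 150
  x=4 (Gamma, w=55) cum 205
  x=7 (Alpha, w=100) cum 305  ← median
  x=7 (Beta, w=225) cum 530
⇒ x* = 7
y-coordinate, sorted with cumulative weight:
  y=0 (Gamma, w=55) cum 55
  y=1 (Beta, w=225) cum 280  ← median
  y=2 (Alpha, w=100) cum 380
  y=3 (Delta, w=150) cum 530
⇒ y* = 1

(7, 1)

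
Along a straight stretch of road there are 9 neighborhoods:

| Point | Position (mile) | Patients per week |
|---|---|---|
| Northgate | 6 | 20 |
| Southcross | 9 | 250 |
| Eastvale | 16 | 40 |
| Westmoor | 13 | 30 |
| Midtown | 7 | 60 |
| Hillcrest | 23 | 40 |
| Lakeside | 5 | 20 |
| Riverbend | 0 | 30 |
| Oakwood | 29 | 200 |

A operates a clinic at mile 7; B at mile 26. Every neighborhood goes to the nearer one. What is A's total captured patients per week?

450

The indifferent point is the midpoint (7+26)/2 = 16.5; neighborhoods left of it (closer to A at 7) go to A, those right go to B.
  Riverbend at 0 (w=30) → A
  Lakeside at 5 (w=20) → A
  Northgate at 6 (w=20) → A
  Midtown at 7 (w=60) → A
  Southcross at 9 (w=250) → A
  Westmoor at 13 (w=30) → A
  Eastvale at 16 (w=40) → A
  Hillcrest at 23 (w=40) → B
  Oakwood at 29 (w=200) → B
A captures 450; B captures 240.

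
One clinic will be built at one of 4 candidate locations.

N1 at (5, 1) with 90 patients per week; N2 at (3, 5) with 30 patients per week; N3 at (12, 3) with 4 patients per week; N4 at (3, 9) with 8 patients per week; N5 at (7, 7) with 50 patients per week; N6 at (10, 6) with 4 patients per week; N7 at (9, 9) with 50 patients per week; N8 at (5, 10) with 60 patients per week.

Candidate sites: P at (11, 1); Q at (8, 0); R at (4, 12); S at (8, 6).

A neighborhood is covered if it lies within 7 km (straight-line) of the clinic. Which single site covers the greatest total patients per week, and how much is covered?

Coverage radius r = 7 km; a point is covered iff (Δx)²+(Δy)² ≤ 7² = 49.
  P (11, 1): covers {N1, N3, N6} → 98
  Q (8, 0): covers {N1, N3, N6} → 98
  R (4, 12): covers {N4, N5, N7, N8} → 168
  S (8, 6): covers {N1, N2, N3, N4, N5, N6, N7, N8} → 296
Maximum coverage at S: 296 patients per week.

S, covering 296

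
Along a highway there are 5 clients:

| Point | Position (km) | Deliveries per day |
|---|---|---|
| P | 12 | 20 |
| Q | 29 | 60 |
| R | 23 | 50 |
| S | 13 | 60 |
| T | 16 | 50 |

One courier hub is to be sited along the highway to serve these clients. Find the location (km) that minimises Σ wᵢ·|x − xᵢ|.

x = 16

For a sum of weighted absolute distances on a line, the optimum is the weighted median (not the mean). Total weight W = 240; half-weight = 120.
Sort by position and accumulate weight:
  km 12 (P, w=20) → cum 20
  km 13 (S, w=60) → cum 80
  km 16 (T, w=50) → cum 130  ≥ 120 → median here
  km 23 (R, w=50) → cum 180
  km 29 (Q, w=60) → cum 240
Optimal location: km 16.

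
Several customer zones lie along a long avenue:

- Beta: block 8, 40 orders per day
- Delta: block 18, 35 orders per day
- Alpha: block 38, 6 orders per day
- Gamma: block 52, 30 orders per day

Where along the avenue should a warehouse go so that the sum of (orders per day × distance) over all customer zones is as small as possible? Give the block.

For a sum of weighted absolute distances on a line, the optimum is the weighted median (not the mean). Total weight W = 111; half-weight = 55.5.
Sort by position and accumulate weight:
  block 8 (Beta, w=40) → cum 40
  block 18 (Delta, w=35) → cum 75  ≥ 55.5 → median here
  block 38 (Alpha, w=6) → cum 81
  block 52 (Gamma, w=30) → cum 111
Optimal location: block 18.

x = 18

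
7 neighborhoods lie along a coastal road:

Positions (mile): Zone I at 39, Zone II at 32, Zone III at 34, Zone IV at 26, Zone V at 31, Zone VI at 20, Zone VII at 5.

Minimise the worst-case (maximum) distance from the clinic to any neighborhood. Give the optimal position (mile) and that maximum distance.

location 22, max distance 17

The 1-center on a line is the midpoint of the two extreme points: leftmost at 5, rightmost at 39.
Optimal location = (5 + 39)/2 = 22; maximum distance = (39 − 5)/2 = 17.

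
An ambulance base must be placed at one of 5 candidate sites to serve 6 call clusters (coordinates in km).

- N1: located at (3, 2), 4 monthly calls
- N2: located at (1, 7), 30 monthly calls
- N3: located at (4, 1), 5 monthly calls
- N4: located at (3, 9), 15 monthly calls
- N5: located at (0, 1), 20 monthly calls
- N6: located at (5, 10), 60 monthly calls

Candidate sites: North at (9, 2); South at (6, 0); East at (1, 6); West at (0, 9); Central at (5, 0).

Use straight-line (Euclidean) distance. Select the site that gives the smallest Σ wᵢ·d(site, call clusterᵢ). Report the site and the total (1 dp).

Total weighted distance at each candidate:
  North (9, 2): total = 1188.6
  South (6, 0): total = 1150.6
  East (1, 6): total = 572.5
  West (0, 9): total = 653.2
  Central (5, 0): total = 1100.5
Minimum is at East with total 572.5 km.

East, total 572.5 km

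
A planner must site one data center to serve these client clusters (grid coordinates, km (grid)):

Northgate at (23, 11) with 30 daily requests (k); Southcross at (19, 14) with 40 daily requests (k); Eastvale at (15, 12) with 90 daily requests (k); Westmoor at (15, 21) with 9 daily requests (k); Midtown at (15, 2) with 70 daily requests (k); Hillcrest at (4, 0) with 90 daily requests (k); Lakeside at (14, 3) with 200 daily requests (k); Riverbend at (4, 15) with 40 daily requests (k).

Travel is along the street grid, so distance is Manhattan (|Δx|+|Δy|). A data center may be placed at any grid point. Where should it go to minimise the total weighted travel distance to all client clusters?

(14, 3)

Manhattan distance separates: Σwᵢ(|x−xᵢ|+|y−yᵢ|) = Σwᵢ|x−xᵢ| + Σwᵢ|y−yᵢ|, so x and y are optimised independently as 1-D weighted medians.
Total weight W = 569; half = 284.5.
x-coordinate, sorted with cumulative weight:
  x=4 (Hillcrest, w=90) cum 90
  x=4 (Riverbend, w=40) cum 130
  x=14 (Lakeside, w=200) cum 330  ← median
  x=15 (Eastvale, w=90) cum 420
  x=15 (Westmoor, w=9) cum 429
  x=15 (Midtown, w=70) cum 499
  x=19 (Southcross, w=40) cum 539
  x=23 (Northgate, w=30) cum 569
⇒ x* = 14
y-coordinate, sorted with cumulative weight:
  y=0 (Hillcrest, w=90) cum 90
  y=2 (Midtown, w=70) cum 160
  y=3 (Lakeside, w=200) cum 360  ← median
  y=11 (Northgate, w=30) cum 390
  y=12 (Eastvale, w=90) cum 480
  y=14 (Southcross, w=40) cum 520
  y=15 (Riverbend, w=40) cum 560
  y=21 (Westmoor, w=9) cum 569
⇒ y* = 3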